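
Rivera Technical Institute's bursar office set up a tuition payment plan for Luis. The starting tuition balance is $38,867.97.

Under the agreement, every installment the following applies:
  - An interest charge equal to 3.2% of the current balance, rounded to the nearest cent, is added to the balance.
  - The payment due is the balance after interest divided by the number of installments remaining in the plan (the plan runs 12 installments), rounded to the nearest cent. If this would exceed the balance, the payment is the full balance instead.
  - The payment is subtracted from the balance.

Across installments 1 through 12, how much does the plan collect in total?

# | Opening | Interest | Payment | End bal
1 | $38,867.97 | $1,243.78 | $3,342.65 | $36,769.10
2 | $36,769.10 | $1,176.61 | $3,449.61 | $34,496.10
3 | $34,496.10 | $1,103.88 | $3,560.00 | $32,039.98
4 | $32,039.98 | $1,025.28 | $3,673.92 | $29,391.34
5 | $29,391.34 | $940.52 | $3,791.48 | $26,540.38
6 | $26,540.38 | $849.29 | $3,912.81 | $23,476.86
7 | $23,476.86 | $751.26 | $4,038.02 | $20,190.10
8 | $20,190.10 | $646.08 | $4,167.24 | $16,668.94
9 | $16,668.94 | $533.41 | $4,300.59 | $12,901.76
10 | $12,901.76 | $412.86 | $4,438.21 | $8,876.41
11 | $8,876.41 | $284.05 | $4,580.23 | $4,580.23
12 | $4,580.23 | $146.57 | $4,726.80 | $0.00
Total paid: $47,981.56

$47,981.56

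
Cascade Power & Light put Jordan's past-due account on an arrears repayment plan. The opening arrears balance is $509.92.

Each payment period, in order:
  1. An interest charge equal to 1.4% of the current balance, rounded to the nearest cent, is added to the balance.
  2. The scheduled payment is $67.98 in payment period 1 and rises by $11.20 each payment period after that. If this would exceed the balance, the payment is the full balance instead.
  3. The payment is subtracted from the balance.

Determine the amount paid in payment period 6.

$84.68

# | Opening | Interest | Payment | End bal
1 | $509.92 | $7.14 | $67.98 | $449.08
2 | $449.08 | $6.29 | $79.18 | $376.19
3 | $376.19 | $5.27 | $90.38 | $291.08
4 | $291.08 | $4.08 | $101.58 | $193.58
5 | $193.58 | $2.71 | $112.78 | $83.51
6 | $83.51 | $1.17 | $84.68 | $0.00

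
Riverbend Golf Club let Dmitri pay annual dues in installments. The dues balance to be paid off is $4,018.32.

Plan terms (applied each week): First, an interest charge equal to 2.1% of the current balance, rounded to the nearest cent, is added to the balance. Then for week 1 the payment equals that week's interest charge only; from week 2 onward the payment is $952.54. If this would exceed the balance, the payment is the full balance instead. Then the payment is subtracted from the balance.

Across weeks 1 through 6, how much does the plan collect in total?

$4,338.43

Week 1: $4,018.32 +$84.38 interest = $4,102.70; pay $84.38 → $4,018.32
Week 2: $4,018.32 +$84.38 interest = $4,102.70; pay $952.54 → $3,150.16
Week 3: $3,150.16 +$66.15 interest = $3,216.31; pay $952.54 → $2,263.77
Week 4: $2,263.77 +$47.54 interest = $2,311.31; pay $952.54 → $1,358.77
Week 5: $1,358.77 +$28.53 interest = $1,387.30; pay $952.54 → $434.76
Week 6: $434.76 +$9.13 interest = $443.89; pay $443.89 → $0.00
Total paid: $4,338.43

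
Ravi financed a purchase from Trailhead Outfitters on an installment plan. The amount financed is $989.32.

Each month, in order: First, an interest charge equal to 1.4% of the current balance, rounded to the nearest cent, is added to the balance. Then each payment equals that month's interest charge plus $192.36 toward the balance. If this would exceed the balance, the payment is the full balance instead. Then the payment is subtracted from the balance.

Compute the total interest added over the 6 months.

Month 1: opening $989.32; interest $13.85 → $1,003.17; payment $206.21; balance $796.96
Month 2: opening $796.96; interest $11.16 → $808.12; payment $203.52; balance $604.60
Month 3: opening $604.60; interest $8.46 → $613.06; payment $200.82; balance $412.24
Month 4: opening $412.24; interest $5.77 → $418.01; payment $198.13; balance $219.88
Month 5: opening $219.88; interest $3.08 → $222.96; payment $195.44; balance $27.52
Month 6: opening $27.52; interest $0.39 → $27.91; payment $27.91; balance $0.00
Total interest: $13.85 + $11.16 + $8.46 + $5.77 + $3.08 + $0.39 = $42.71

$42.71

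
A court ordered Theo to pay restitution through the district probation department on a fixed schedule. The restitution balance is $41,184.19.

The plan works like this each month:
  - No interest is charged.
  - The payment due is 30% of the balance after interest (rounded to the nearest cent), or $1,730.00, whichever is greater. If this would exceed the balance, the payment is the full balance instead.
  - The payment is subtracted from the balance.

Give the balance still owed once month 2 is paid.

Month 1: opening $41,184.19; payment $12,355.26; balance $28,828.93
Month 2: opening $28,828.93; payment $8,648.68; balance $20,180.25

$20,180.25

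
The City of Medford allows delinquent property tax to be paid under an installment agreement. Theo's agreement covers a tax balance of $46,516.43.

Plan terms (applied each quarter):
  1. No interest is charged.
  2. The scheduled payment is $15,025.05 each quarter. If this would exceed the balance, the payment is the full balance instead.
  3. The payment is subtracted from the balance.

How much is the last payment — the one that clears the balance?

# | Opening | Payment | End bal
1 | $46,516.43 | $15,025.05 | $31,491.38
2 | $31,491.38 | $15,025.05 | $16,466.33
3 | $16,466.33 | $15,025.05 | $1,441.28
4 | $1,441.28 | $1,441.28 | $0.00

$1,441.28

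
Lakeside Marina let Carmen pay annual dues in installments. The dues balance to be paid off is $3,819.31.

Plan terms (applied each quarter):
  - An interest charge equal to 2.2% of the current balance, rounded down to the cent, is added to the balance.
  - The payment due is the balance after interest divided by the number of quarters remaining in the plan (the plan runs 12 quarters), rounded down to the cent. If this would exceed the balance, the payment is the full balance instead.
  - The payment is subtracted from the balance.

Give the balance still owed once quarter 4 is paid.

$2,777.78

Quarter 1: opening $3,819.31; interest $84.02 → $3,903.33; payment $325.27; balance $3,578.06
Quarter 2: opening $3,578.06; interest $78.71 → $3,656.77; payment $332.43; balance $3,324.34
Quarter 3: opening $3,324.34; interest $73.13 → $3,397.47; payment $339.74; balance $3,057.73
Quarter 4: opening $3,057.73; interest $67.27 → $3,125.00; payment $347.22; balance $2,777.78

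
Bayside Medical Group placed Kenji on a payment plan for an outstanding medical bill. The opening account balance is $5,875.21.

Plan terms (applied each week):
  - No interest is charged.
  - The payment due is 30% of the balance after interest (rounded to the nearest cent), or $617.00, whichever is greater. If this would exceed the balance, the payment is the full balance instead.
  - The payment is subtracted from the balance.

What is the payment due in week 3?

$863.66

Week 1: opening $5,875.21; payment $1,762.56; balance $4,112.65
Week 2: opening $4,112.65; payment $1,233.80; balance $2,878.85
Week 3: opening $2,878.85; payment $863.66; balance $2,015.19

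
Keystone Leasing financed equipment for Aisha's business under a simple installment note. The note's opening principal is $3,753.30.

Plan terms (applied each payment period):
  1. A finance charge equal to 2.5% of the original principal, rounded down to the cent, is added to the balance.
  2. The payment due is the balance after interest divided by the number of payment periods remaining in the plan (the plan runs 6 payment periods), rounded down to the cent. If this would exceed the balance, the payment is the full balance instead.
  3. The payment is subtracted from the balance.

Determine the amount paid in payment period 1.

$641.18

Payment period 1: opening $3,753.30; interest $93.83 → $3,847.13; payment $641.18; balance $3,205.95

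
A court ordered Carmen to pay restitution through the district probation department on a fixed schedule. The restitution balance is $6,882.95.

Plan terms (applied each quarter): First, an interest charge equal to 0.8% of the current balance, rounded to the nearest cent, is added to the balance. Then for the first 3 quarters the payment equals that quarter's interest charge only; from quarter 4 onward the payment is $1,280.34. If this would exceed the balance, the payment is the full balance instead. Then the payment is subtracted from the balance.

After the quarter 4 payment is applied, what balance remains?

$5,657.67

Quarter 1: $6,882.95 +$55.06 interest = $6,938.01; pay $55.06 → $6,882.95
Quarter 2: $6,882.95 +$55.06 interest = $6,938.01; pay $55.06 → $6,882.95
Quarter 3: $6,882.95 +$55.06 interest = $6,938.01; pay $55.06 → $6,882.95
Quarter 4: $6,882.95 +$55.06 interest = $6,938.01; pay $1,280.34 → $5,657.67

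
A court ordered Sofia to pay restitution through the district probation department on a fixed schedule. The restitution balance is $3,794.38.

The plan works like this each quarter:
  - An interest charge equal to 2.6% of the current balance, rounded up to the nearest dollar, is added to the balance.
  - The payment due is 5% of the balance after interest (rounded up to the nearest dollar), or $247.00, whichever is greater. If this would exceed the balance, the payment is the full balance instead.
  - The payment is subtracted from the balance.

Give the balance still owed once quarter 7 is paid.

$2,674.38

Quarter 1: $3,794.38 +$99.00 interest = $3,893.38; pay $247.00 → $3,646.38
Quarter 2: $3,646.38 +$95.00 interest = $3,741.38; pay $247.00 → $3,494.38
Quarter 3: $3,494.38 +$91.00 interest = $3,585.38; pay $247.00 → $3,338.38
Quarter 4: $3,338.38 +$87.00 interest = $3,425.38; pay $247.00 → $3,178.38
Quarter 5: $3,178.38 +$83.00 interest = $3,261.38; pay $247.00 → $3,014.38
Quarter 6: $3,014.38 +$79.00 interest = $3,093.38; pay $247.00 → $2,846.38
Quarter 7: $2,846.38 +$75.00 interest = $2,921.38; pay $247.00 → $2,674.38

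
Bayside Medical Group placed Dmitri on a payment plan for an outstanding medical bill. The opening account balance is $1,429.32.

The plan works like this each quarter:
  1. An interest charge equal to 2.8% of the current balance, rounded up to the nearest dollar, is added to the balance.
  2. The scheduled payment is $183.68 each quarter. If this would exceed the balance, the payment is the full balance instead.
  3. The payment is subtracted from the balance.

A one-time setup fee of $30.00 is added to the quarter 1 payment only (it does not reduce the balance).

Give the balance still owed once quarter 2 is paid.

Quarter 1: $1,429.32 +$41.00 interest = $1,470.32; pay $183.68 (+ $30.00 fee) → $1,286.64
Quarter 2: $1,286.64 +$37.00 interest = $1,323.64; pay $183.68 → $1,139.96

$1,139.96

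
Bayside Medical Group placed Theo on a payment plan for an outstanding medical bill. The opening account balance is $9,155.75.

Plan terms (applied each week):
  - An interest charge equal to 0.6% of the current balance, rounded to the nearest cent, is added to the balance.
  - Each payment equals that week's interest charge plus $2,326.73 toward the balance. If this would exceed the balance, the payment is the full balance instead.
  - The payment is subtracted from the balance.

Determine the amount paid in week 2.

# | Opening | Interest | Payment | End bal
1 | $9,155.75 | $54.93 | $2,381.66 | $6,829.02
2 | $6,829.02 | $40.97 | $2,367.70 | $4,502.29

$2,367.70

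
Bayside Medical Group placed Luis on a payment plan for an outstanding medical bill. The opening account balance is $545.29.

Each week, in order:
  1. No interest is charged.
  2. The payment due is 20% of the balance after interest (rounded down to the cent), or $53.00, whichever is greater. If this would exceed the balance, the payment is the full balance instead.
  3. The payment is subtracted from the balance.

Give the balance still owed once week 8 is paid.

Week 1: opening $545.29; payment $109.05; balance $436.24
Week 2: opening $436.24; payment $87.24; balance $349.00
Week 3: opening $349.00; payment $69.80; balance $279.20
Week 4: opening $279.20; payment $55.84; balance $223.36
Week 5: opening $223.36; payment $53.00; balance $170.36
Week 6: opening $170.36; payment $53.00; balance $117.36
Week 7: opening $117.36; payment $53.00; balance $64.36
Week 8: opening $64.36; payment $53.00; balance $11.36

$11.36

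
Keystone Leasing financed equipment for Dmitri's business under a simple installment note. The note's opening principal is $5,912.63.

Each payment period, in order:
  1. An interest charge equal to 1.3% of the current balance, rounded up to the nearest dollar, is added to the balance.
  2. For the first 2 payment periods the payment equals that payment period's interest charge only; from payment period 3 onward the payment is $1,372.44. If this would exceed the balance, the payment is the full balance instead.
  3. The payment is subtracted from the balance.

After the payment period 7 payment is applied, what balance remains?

Payment period 1: $5,912.63 +$77.00 interest = $5,989.63; pay $77.00 → $5,912.63
Payment period 2: $5,912.63 +$77.00 interest = $5,989.63; pay $77.00 → $5,912.63
Payment period 3: $5,912.63 +$77.00 interest = $5,989.63; pay $1,372.44 → $4,617.19
Payment period 4: $4,617.19 +$61.00 interest = $4,678.19; pay $1,372.44 → $3,305.75
Payment period 5: $3,305.75 +$43.00 interest = $3,348.75; pay $1,372.44 → $1,976.31
Payment period 6: $1,976.31 +$26.00 interest = $2,002.31; pay $1,372.44 → $629.87
Payment period 7: $629.87 +$9.00 interest = $638.87; pay $638.87 → $0.00

$0.00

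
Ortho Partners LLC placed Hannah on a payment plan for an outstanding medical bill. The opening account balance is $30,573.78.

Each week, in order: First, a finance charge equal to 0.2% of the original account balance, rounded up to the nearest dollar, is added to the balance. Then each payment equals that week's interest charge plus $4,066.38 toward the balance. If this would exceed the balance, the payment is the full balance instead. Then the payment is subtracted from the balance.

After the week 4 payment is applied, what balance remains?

Week 1: opening $30,573.78; interest $62.00 → $30,635.78; payment $4,128.38; balance $26,507.40
Week 2: opening $26,507.40; interest $62.00 → $26,569.40; payment $4,128.38; balance $22,441.02
Week 3: opening $22,441.02; interest $62.00 → $22,503.02; payment $4,128.38; balance $18,374.64
Week 4: opening $18,374.64; interest $62.00 → $18,436.64; payment $4,128.38; balance $14,308.26

$14,308.26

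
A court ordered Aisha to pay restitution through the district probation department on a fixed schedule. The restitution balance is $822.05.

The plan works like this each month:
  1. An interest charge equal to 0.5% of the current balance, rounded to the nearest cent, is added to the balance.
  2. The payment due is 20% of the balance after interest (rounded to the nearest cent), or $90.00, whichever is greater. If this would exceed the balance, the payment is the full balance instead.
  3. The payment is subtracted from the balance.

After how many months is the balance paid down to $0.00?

Month 1: $822.05 +$4.11 interest = $826.16; pay $165.23 → $660.93
Month 2: $660.93 +$3.30 interest = $664.23; pay $132.85 → $531.38
Month 3: $531.38 +$2.66 interest = $534.04; pay $106.81 → $427.23
Month 4: $427.23 +$2.14 interest = $429.37; pay $90.00 → $339.37
Month 5: $339.37 +$1.70 interest = $341.07; pay $90.00 → $251.07
Month 6: $251.07 +$1.26 interest = $252.33; pay $90.00 → $162.33
Month 7: $162.33 +$0.81 interest = $163.14; pay $90.00 → $73.14
Month 8: $73.14 +$0.37 interest = $73.51; pay $73.51 → $0.00
Balance reaches $0.00 in month 8.

8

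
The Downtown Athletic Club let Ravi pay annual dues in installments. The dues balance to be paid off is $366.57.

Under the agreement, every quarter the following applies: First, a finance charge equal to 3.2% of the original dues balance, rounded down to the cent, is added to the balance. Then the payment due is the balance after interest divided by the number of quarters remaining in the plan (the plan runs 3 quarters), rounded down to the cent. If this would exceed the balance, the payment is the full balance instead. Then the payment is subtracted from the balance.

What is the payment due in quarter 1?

$126.10

Quarter 1: opening $366.57; interest $11.73 → $378.30; payment $126.10; balance $252.20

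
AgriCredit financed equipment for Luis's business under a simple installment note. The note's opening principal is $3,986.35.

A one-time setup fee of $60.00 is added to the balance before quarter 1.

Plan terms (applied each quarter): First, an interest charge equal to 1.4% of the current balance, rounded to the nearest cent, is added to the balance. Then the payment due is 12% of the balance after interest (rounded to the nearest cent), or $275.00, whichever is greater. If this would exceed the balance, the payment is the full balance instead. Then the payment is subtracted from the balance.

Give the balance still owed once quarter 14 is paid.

$0.00

# | Opening | Interest | Payment | End bal
1 | $4,046.35 | $56.65 | $492.36 | $3,610.64
2 | $3,610.64 | $50.55 | $439.34 | $3,221.85
3 | $3,221.85 | $45.11 | $392.04 | $2,874.92
4 | $2,874.92 | $40.25 | $349.82 | $2,565.35
5 | $2,565.35 | $35.91 | $312.15 | $2,289.11
6 | $2,289.11 | $32.05 | $278.54 | $2,042.62
7 | $2,042.62 | $28.60 | $275.00 | $1,796.22
8 | $1,796.22 | $25.15 | $275.00 | $1,546.37
9 | $1,546.37 | $21.65 | $275.00 | $1,293.02
10 | $1,293.02 | $18.10 | $275.00 | $1,036.12
11 | $1,036.12 | $14.51 | $275.00 | $775.63
12 | $775.63 | $10.86 | $275.00 | $511.49
13 | $511.49 | $7.16 | $275.00 | $243.65
14 | $243.65 | $3.41 | $247.06 | $0.00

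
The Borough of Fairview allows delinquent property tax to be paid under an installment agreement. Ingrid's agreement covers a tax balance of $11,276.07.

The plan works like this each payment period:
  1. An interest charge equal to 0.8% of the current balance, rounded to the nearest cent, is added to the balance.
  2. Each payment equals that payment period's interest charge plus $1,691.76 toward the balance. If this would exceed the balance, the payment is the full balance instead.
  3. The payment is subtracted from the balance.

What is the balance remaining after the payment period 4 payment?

Payment period 1: $11,276.07 +$90.21 interest = $11,366.28; pay $1,781.97 → $9,584.31
Payment period 2: $9,584.31 +$76.67 interest = $9,660.98; pay $1,768.43 → $7,892.55
Payment period 3: $7,892.55 +$63.14 interest = $7,955.69; pay $1,754.90 → $6,200.79
Payment period 4: $6,200.79 +$49.61 interest = $6,250.40; pay $1,741.37 → $4,509.03

$4,509.03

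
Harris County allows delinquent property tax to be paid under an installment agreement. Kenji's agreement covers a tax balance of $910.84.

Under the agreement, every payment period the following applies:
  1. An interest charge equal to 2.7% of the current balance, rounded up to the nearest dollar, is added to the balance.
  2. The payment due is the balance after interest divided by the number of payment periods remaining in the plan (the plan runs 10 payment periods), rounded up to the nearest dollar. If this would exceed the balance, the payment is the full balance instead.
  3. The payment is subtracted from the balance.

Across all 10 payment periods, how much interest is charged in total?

$152.00

# | Opening | Interest | Payment | End bal
1 | $910.84 | $25.00 | $94.00 | $841.84
2 | $841.84 | $23.00 | $97.00 | $767.84
3 | $767.84 | $21.00 | $99.00 | $689.84
4 | $689.84 | $19.00 | $102.00 | $606.84
5 | $606.84 | $17.00 | $104.00 | $519.84
6 | $519.84 | $15.00 | $107.00 | $427.84
7 | $427.84 | $12.00 | $110.00 | $329.84
8 | $329.84 | $9.00 | $113.00 | $225.84
9 | $225.84 | $7.00 | $117.00 | $115.84
10 | $115.84 | $4.00 | $119.84 | $0.00
Total interest: $25.00 + $23.00 + $21.00 + $19.00 + $17.00 + $15.00 + $12.00 + $9.00 + $7.00 + $4.00 = $152.00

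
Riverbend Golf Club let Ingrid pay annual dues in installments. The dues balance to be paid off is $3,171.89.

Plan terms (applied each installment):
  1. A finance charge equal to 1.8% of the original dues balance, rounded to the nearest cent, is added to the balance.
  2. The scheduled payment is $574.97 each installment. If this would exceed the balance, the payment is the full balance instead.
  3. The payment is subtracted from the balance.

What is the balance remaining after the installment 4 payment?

$1,100.37

Installment 1: $3,171.89 +$57.09 interest = $3,228.98; pay $574.97 → $2,654.01
Installment 2: $2,654.01 +$57.09 interest = $2,711.10; pay $574.97 → $2,136.13
Installment 3: $2,136.13 +$57.09 interest = $2,193.22; pay $574.97 → $1,618.25
Installment 4: $1,618.25 +$57.09 interest = $1,675.34; pay $574.97 → $1,100.37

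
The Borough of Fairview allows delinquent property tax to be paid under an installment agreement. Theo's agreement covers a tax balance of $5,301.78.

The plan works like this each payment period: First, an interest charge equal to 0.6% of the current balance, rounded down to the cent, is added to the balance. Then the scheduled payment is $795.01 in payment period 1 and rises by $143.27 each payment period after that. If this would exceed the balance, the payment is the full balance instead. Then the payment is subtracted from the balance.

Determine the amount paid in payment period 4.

Payment period 1: opening $5,301.78; interest $31.81 → $5,333.59; payment $795.01; balance $4,538.58
Payment period 2: opening $4,538.58; interest $27.23 → $4,565.81; payment $938.28; balance $3,627.53
Payment period 3: opening $3,627.53; interest $21.76 → $3,649.29; payment $1,081.55; balance $2,567.74
Payment period 4: opening $2,567.74; interest $15.40 → $2,583.14; payment $1,224.82; balance $1,358.32

$1,224.82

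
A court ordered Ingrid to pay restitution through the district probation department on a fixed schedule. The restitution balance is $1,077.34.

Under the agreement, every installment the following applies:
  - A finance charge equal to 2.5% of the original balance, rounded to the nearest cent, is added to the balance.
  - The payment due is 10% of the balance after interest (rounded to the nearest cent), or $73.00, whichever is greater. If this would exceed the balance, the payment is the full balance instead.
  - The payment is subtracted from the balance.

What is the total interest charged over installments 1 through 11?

$296.23

# | Opening | Interest | Payment | End bal
1 | $1,077.34 | $26.93 | $110.43 | $993.84
2 | $993.84 | $26.93 | $102.08 | $918.69
3 | $918.69 | $26.93 | $94.56 | $851.06
4 | $851.06 | $26.93 | $87.80 | $790.19
5 | $790.19 | $26.93 | $81.71 | $735.41
6 | $735.41 | $26.93 | $76.23 | $686.11
7 | $686.11 | $26.93 | $73.00 | $640.04
8 | $640.04 | $26.93 | $73.00 | $593.97
9 | $593.97 | $26.93 | $73.00 | $547.90
10 | $547.90 | $26.93 | $73.00 | $501.83
11 | $501.83 | $26.93 | $73.00 | $455.76
Total interest: $26.93 + $26.93 + $26.93 + $26.93 + $26.93 + $26.93 + $26.93 + $26.93 + $26.93 + $26.93 + $26.93 = $296.23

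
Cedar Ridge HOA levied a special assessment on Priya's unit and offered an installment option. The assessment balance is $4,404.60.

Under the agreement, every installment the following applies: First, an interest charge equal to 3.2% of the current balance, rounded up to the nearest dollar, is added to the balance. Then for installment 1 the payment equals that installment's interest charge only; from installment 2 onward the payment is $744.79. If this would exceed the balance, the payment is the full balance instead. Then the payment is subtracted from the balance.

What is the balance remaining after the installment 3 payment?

$3,178.02

Installment 1: opening $4,404.60; interest $141.00 → $4,545.60; payment $141.00; balance $4,404.60
Installment 2: opening $4,404.60; interest $141.00 → $4,545.60; payment $744.79; balance $3,800.81
Installment 3: opening $3,800.81; interest $122.00 → $3,922.81; payment $744.79; balance $3,178.02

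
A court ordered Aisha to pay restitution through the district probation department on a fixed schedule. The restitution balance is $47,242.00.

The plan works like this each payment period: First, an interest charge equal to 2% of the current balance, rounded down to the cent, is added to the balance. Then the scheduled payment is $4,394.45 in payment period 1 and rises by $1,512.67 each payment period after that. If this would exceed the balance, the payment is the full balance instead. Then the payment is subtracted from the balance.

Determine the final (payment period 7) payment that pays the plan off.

$2,220.69

Payment period 1: $47,242.00 +$944.84 interest = $48,186.84; pay $4,394.45 → $43,792.39
Payment period 2: $43,792.39 +$875.84 interest = $44,668.23; pay $5,907.12 → $38,761.11
Payment period 3: $38,761.11 +$775.22 interest = $39,536.33; pay $7,419.79 → $32,116.54
Payment period 4: $32,116.54 +$642.33 interest = $32,758.87; pay $8,932.46 → $23,826.41
Payment period 5: $23,826.41 +$476.52 interest = $24,302.93; pay $10,445.13 → $13,857.80
Payment period 6: $13,857.80 +$277.15 interest = $14,134.95; pay $11,957.80 → $2,177.15
Payment period 7: $2,177.15 +$43.54 interest = $2,220.69; pay $2,220.69 → $0.00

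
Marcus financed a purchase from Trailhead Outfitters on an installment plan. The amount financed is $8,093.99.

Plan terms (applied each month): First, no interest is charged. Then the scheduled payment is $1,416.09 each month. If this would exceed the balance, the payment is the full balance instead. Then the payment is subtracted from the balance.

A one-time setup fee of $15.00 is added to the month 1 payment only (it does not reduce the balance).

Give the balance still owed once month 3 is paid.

$3,845.72

Month 1: opening $8,093.99; payment $1,416.09 (+ $15.00 fee); balance $6,677.90
Month 2: opening $6,677.90; payment $1,416.09; balance $5,261.81
Month 3: opening $5,261.81; payment $1,416.09; balance $3,845.72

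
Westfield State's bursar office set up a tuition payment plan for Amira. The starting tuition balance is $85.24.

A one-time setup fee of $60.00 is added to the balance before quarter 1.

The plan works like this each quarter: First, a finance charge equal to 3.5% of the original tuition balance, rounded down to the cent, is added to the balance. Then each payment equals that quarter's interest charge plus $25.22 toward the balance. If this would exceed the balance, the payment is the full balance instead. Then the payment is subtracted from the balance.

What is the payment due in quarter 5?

Quarter 1: opening $145.24; interest $2.98 → $148.22; payment $28.20; balance $120.02
Quarter 2: opening $120.02; interest $2.98 → $123.00; payment $28.20; balance $94.80
Quarter 3: opening $94.80; interest $2.98 → $97.78; payment $28.20; balance $69.58
Quarter 4: opening $69.58; interest $2.98 → $72.56; payment $28.20; balance $44.36
Quarter 5: opening $44.36; interest $2.98 → $47.34; payment $28.20; balance $19.14

$28.20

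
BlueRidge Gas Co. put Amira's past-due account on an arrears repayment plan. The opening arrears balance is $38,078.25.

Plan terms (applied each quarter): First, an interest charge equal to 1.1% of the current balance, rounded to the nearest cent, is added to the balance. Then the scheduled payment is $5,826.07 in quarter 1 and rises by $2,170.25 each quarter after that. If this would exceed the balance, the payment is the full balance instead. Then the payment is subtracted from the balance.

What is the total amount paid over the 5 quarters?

$39,331.14

Quarter 1: $38,078.25 +$418.86 interest = $38,497.11; pay $5,826.07 → $32,671.04
Quarter 2: $32,671.04 +$359.38 interest = $33,030.42; pay $7,996.32 → $25,034.10
Quarter 3: $25,034.10 +$275.38 interest = $25,309.48; pay $10,166.57 → $15,142.91
Quarter 4: $15,142.91 +$166.57 interest = $15,309.48; pay $12,336.82 → $2,972.66
Quarter 5: $2,972.66 +$32.70 interest = $3,005.36; pay $3,005.36 → $0.00
Total paid: $39,331.14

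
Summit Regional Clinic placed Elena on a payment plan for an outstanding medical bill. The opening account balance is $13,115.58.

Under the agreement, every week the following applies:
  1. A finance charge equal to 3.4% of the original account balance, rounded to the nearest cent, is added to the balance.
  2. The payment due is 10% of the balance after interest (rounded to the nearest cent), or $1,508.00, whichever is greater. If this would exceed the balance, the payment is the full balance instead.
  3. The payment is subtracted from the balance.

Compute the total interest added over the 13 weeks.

Week 1: opening $13,115.58; interest $445.93 → $13,561.51; payment $1,508.00; balance $12,053.51
Week 2: opening $12,053.51; interest $445.93 → $12,499.44; payment $1,508.00; balance $10,991.44
Week 3: opening $10,991.44; interest $445.93 → $11,437.37; payment $1,508.00; balance $9,929.37
Week 4: opening $9,929.37; interest $445.93 → $10,375.30; payment $1,508.00; balance $8,867.30
Week 5: opening $8,867.30; interest $445.93 → $9,313.23; payment $1,508.00; balance $7,805.23
Week 6: opening $7,805.23; interest $445.93 → $8,251.16; payment $1,508.00; balance $6,743.16
Week 7: opening $6,743.16; interest $445.93 → $7,189.09; payment $1,508.00; balance $5,681.09
Week 8: opening $5,681.09; interest $445.93 → $6,127.02; payment $1,508.00; balance $4,619.02
Week 9: opening $4,619.02; interest $445.93 → $5,064.95; payment $1,508.00; balance $3,556.95
Week 10: opening $3,556.95; interest $445.93 → $4,002.88; payment $1,508.00; balance $2,494.88
Week 11: opening $2,494.88; interest $445.93 → $2,940.81; payment $1,508.00; balance $1,432.81
Week 12: opening $1,432.81; interest $445.93 → $1,878.74; payment $1,508.00; balance $370.74
Week 13: opening $370.74; interest $445.93 → $816.67; payment $816.67; balance $0.00
Total interest: $445.93 + $445.93 + $445.93 + $445.93 + $445.93 + $445.93 + $445.93 + $445.93 + $445.93 + $445.93 + $445.93 + $445.93 + $445.93 = $5,797.09

$5,797.09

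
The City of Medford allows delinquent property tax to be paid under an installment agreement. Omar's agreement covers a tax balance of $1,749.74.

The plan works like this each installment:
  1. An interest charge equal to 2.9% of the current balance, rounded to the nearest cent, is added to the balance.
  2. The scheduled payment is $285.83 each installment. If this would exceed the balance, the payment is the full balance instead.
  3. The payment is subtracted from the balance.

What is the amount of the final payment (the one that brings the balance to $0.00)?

$239.65

Installment 1: opening $1,749.74; interest $50.74 → $1,800.48; payment $285.83; balance $1,514.65
Installment 2: opening $1,514.65; interest $43.92 → $1,558.57; payment $285.83; balance $1,272.74
Installment 3: opening $1,272.74; interest $36.91 → $1,309.65; payment $285.83; balance $1,023.82
Installment 4: opening $1,023.82; interest $29.69 → $1,053.51; payment $285.83; balance $767.68
Installment 5: opening $767.68; interest $22.26 → $789.94; payment $285.83; balance $504.11
Installment 6: opening $504.11; interest $14.62 → $518.73; payment $285.83; balance $232.90
Installment 7: opening $232.90; interest $6.75 → $239.65; payment $239.65; balance $0.00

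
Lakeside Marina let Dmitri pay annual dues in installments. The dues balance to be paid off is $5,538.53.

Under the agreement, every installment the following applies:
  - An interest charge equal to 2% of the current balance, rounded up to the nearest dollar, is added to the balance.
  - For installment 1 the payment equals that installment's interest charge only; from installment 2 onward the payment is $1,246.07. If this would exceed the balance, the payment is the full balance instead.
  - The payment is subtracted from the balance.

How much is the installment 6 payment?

# | Opening | Interest | Payment | End bal
1 | $5,538.53 | $111.00 | $111.00 | $5,538.53
2 | $5,538.53 | $111.00 | $1,246.07 | $4,403.46
3 | $4,403.46 | $89.00 | $1,246.07 | $3,246.39
4 | $3,246.39 | $65.00 | $1,246.07 | $2,065.32
5 | $2,065.32 | $42.00 | $1,246.07 | $861.25
6 | $861.25 | $18.00 | $879.25 | $0.00

$879.25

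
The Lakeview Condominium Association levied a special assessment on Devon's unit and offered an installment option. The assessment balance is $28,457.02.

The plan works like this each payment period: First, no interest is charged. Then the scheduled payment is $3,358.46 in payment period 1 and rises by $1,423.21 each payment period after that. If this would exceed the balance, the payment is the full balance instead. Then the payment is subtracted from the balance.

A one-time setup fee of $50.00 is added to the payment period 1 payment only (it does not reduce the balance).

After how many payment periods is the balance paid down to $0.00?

# | Opening | Payment | Fee | End bal
1 | $28,457.02 | $3,358.46 | $50.00 | $25,098.56
2 | $25,098.56 | $4,781.67 | — | $20,316.89
3 | $20,316.89 | $6,204.88 | — | $14,112.01
4 | $14,112.01 | $7,628.09 | — | $6,483.92
5 | $6,483.92 | $6,483.92 | — | $0.00
Balance reaches $0.00 in payment period 5.

5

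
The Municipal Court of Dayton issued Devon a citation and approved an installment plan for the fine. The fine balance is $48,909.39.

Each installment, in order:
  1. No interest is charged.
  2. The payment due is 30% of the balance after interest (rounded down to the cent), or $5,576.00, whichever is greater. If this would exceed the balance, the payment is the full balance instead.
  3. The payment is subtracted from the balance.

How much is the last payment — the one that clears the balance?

$47.93

Installment 1: $48,909.39 − $14,672.81 → $34,236.58
Installment 2: $34,236.58 − $10,270.97 → $23,965.61
Installment 3: $23,965.61 − $7,189.68 → $16,775.93
Installment 4: $16,775.93 − $5,576.00 → $11,199.93
Installment 5: $11,199.93 − $5,576.00 → $5,623.93
Installment 6: $5,623.93 − $5,576.00 → $47.93
Installment 7: $47.93 − $47.93 → $0.00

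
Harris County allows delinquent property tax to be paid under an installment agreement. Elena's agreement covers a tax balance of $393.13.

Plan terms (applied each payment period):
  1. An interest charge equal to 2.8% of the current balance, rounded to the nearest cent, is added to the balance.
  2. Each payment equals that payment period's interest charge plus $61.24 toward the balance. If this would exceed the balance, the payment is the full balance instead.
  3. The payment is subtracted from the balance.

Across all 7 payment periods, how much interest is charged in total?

$41.04

Payment period 1: opening $393.13; interest $11.01 → $404.14; payment $72.25; balance $331.89
Payment period 2: opening $331.89; interest $9.29 → $341.18; payment $70.53; balance $270.65
Payment period 3: opening $270.65; interest $7.58 → $278.23; payment $68.82; balance $209.41
Payment period 4: opening $209.41; interest $5.86 → $215.27; payment $67.10; balance $148.17
Payment period 5: opening $148.17; interest $4.15 → $152.32; payment $65.39; balance $86.93
Payment period 6: opening $86.93; interest $2.43 → $89.36; payment $63.67; balance $25.69
Payment period 7: opening $25.69; interest $0.72 → $26.41; payment $26.41; balance $0.00
Total interest: $11.01 + $9.29 + $7.58 + $5.86 + $4.15 + $2.43 + $0.72 = $41.04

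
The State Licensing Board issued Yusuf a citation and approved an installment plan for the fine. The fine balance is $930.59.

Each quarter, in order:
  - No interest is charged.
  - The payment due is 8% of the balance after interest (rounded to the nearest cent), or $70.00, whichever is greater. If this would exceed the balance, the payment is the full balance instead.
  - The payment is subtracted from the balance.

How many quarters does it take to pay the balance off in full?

14

# | Opening | Payment | End bal
1 | $930.59 | $74.45 | $856.14
2 | $856.14 | $70.00 | $786.14
3 | $786.14 | $70.00 | $716.14
4 | $716.14 | $70.00 | $646.14
5 | $646.14 | $70.00 | $576.14
6 | $576.14 | $70.00 | $506.14
7 | $506.14 | $70.00 | $436.14
8 | $436.14 | $70.00 | $366.14
9 | $366.14 | $70.00 | $296.14
10 | $296.14 | $70.00 | $226.14
11 | $226.14 | $70.00 | $156.14
12 | $156.14 | $70.00 | $86.14
13 | $86.14 | $70.00 | $16.14
14 | $16.14 | $16.14 | $0.00
Balance reaches $0.00 in quarter 14.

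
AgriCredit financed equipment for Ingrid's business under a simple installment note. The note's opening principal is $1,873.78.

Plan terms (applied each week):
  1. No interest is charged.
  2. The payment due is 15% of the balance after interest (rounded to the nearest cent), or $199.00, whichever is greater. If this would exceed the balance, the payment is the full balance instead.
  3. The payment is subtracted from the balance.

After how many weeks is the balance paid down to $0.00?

Week 1: opening $1,873.78; payment $281.07; balance $1,592.71
Week 2: opening $1,592.71; payment $238.91; balance $1,353.80
Week 3: opening $1,353.80; payment $203.07; balance $1,150.73
Week 4: opening $1,150.73; payment $199.00; balance $951.73
Week 5: opening $951.73; payment $199.00; balance $752.73
Week 6: opening $752.73; payment $199.00; balance $553.73
Week 7: opening $553.73; payment $199.00; balance $354.73
Week 8: opening $354.73; payment $199.00; balance $155.73
Week 9: opening $155.73; payment $155.73; balance $0.00
Balance reaches $0.00 in week 9.

9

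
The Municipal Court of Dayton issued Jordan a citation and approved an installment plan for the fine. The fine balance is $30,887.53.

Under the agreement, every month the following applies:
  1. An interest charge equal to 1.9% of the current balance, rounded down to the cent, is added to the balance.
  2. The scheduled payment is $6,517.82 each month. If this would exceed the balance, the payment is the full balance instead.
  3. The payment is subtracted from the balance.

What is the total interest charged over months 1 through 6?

Month 1: opening $30,887.53; interest $586.86 → $31,474.39; payment $6,517.82; balance $24,956.57
Month 2: opening $24,956.57; interest $474.17 → $25,430.74; payment $6,517.82; balance $18,912.92
Month 3: opening $18,912.92; interest $359.34 → $19,272.26; payment $6,517.82; balance $12,754.44
Month 4: opening $12,754.44; interest $242.33 → $12,996.77; payment $6,517.82; balance $6,478.95
Month 5: opening $6,478.95; interest $123.10 → $6,602.05; payment $6,517.82; balance $84.23
Month 6: opening $84.23; interest $1.60 → $85.83; payment $85.83; balance $0.00
Total interest: $586.86 + $474.17 + $359.34 + $242.33 + $123.10 + $1.60 = $1,787.40

$1,787.40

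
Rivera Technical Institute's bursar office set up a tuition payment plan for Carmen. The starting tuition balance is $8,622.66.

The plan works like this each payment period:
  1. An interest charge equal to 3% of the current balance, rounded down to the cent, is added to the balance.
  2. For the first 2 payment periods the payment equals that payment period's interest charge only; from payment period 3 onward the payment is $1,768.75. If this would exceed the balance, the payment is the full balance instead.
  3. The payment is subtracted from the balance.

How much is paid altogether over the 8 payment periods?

$9,984.71

Payment period 1: opening $8,622.66; interest $258.67 → $8,881.33; payment $258.67; balance $8,622.66
Payment period 2: opening $8,622.66; interest $258.67 → $8,881.33; payment $258.67; balance $8,622.66
Payment period 3: opening $8,622.66; interest $258.67 → $8,881.33; payment $1,768.75; balance $7,112.58
Payment period 4: opening $7,112.58; interest $213.37 → $7,325.95; payment $1,768.75; balance $5,557.20
Payment period 5: opening $5,557.20; interest $166.71 → $5,723.91; payment $1,768.75; balance $3,955.16
Payment period 6: opening $3,955.16; interest $118.65 → $4,073.81; payment $1,768.75; balance $2,305.06
Payment period 7: opening $2,305.06; interest $69.15 → $2,374.21; payment $1,768.75; balance $605.46
Payment period 8: opening $605.46; interest $18.16 → $623.62; payment $623.62; balance $0.00
Total paid: $9,984.71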